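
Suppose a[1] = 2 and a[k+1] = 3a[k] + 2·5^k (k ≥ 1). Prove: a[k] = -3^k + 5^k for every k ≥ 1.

Base case: a[1] = 2, and -3^1 + 5^1 = -3 + 5 = 2.
Assume a[j] = -3^j + 5^j for some j ≥ 1.
Then a[j+1] = 3a[j] + 2·5^j = 3·(-3^j + 5^j) + 2·5^j = -3^{j+1} + 3·5^j + 2·5^j = -3^{j+1} + 5·5^j = -3^{j+1} + 5^{j+1}.
By induction, a[k] = -3^k + 5^k for all k ≥ 1.

a[k] = -3^k + 5^k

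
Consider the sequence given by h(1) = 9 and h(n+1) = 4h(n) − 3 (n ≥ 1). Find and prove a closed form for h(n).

Claim: h(n) = 2·4^n + 1.

Base case: h(1) = 9, and 2·4^1 + 1 = 8 + 1 = 9.
Assume h(m) = 2·4^m + 1 for some m ≥ 1.
Then h(m+1) = 4h(m) − 3 = 4·(2·4^m + 1) − 3 = 8·4^m + 4 − 3 = 2·4^{m+1} + 1.
This completes the inductive step, so h(n) = 2·4^n + 1 for all n ≥ 1.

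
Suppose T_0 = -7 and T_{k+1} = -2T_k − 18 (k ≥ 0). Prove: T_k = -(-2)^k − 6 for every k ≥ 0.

Base case: T_0 = -7, and -(-2)^0 − 6 = -1 − 6 = -7.
Assume T_j = -(-2)^j − 6 for some j ≥ 0.
Then T_{j+1} = -2T_j − 18 = -2·(-(-2)^j − 6) − 18 = 2·(-2)^j + 12 − 18 = -(-2)^{j+1} − 6.
Hence T_k = -(-2)^k − 6 for every k ≥ 0, by induction.

T_k = -(-2)^k − 6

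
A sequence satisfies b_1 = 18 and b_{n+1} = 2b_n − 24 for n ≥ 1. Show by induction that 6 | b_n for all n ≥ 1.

Base case: b_1 = 18 = 6·3, so 6 | b_1.
Assume 6 | b_m, so b_m = 6t for some integer t.
Then b_{m+1} = 2b_m − 24 = 2·(6t) − 24 = 6(2t − 4), so 6 | b_{m+1}.
By induction, 6 | b_n for all n ≥ 1.

6 | b_n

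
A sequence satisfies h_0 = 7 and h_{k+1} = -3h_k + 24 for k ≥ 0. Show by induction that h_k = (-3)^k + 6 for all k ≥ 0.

Base case: h_0 = 7, and (-3)^0 + 6 = 1 + 6 = 7.
Assume h_j = (-3)^j + 6 for some j ≥ 0.
Then h_{j+1} = -3h_j + 24 = -3·((-3)^j + 6) + 24 = -3·(-3)^j − 18 + 24 = (-3)^{j+1} + 6.
So the formula holds for j+1, and by induction h_k = (-3)^k + 6 for all k ≥ 0.

h_k = (-3)^k + 6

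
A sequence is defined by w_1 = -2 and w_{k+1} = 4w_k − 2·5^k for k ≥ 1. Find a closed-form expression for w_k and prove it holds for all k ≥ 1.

Claim: w_k = 2·4^k − 2·5^k.

Base case: w_1 = -2, and 2·4^1 − 2·5^1 = 8 − 10 = -2.
Assume w_m = 2·4^m − 2·5^m for some m ≥ 1.
Then w_{m+1} = 4w_m − 2·5^m = 4·(2·4^m − 2·5^m) − 2·5^m = 2·4^{m+1} − 8·5^m − 2·5^m = 2·4^{m+1} − 10·5^m = 2·4^{m+1} − 2·5^{m+1}.
So the formula holds for m+1, and by induction w_k = 2·4^k − 2·5^k for all k ≥ 1.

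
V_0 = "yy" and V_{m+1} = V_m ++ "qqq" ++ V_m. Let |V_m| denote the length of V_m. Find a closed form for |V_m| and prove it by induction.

Claim: |V_m| = 5·2^m − 3.

Base case: |V_0| = 2, and 5·2^0 − 3 = 2.
Assume |V_j| = 5·2^j − 3.
Then |V_{j+1}| = |V_j| + 3 + |V_j| = 2|V_j| + 3 = 2(5·2^j − 3) + 3 = 5·2^{j+1} − 6 + 3 = 5·2^{j+1} − 3.
Hence |V_m| = 5·2^m − 3 for every m ≥ 0, by induction.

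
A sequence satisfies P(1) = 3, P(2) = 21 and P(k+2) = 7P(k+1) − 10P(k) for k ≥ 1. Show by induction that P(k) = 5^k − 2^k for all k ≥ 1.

Base cases: P(1) = 3 and 5^1 − 2^1 = 3; P(2) = 21 and 5^2 − 2^2 = 21.
Assume P(j) = 5^j − 2^j for all 1 ≤ j ≤ m, where m ≥ 2.
Then P(m+1) = 7P(m) − 10P(m−1) = 7·(5^m − 2^m) − 10·(5^{m−1} − 2^{m−1}) = (7·5 − 10)5^{m−1} − (7·2 − 10)2^{m−1} = 25·5^{m−1} − 4·2^{m−1} = 5^{m+1} − 2^{m+1}.
So the formula holds for m+1, and by strong induction P(k) = 5^k − 2^k for all k ≥ 1.

P(k) = 5^k − 2^k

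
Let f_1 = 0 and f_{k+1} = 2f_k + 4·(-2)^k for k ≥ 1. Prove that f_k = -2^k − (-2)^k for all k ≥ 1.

Base case: f_1 = 0, and -2^1 − (-2)^1 = -2 + 2 = 0.
Assume f_j = -2^j − (-2)^j for some j ≥ 1.
Then f_{j+1} = 2f_j + 4·(-2)^j = 2·(-2^j − (-2)^j) + 4·(-2)^j = -2^{j+1} − 2·(-2)^j + 4·(-2)^j = -2^{j+1} + 2·(-2)^j = -2^{j+1} − (-2)^{j+1}.
This completes the inductive step, so f_k = -2^k − (-2)^k for all k ≥ 1.

f_k = -2^k − (-2)^k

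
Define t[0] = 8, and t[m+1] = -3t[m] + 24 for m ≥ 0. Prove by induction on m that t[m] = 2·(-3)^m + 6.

Base case: t[0] = 8, and 2·(-3)^0 + 6 = 2 + 6 = 8.
Assume t[k] = 2·(-3)^k + 6 for some k ≥ 0.
Then t[k+1] = -3t[k] + 24 = -3·(2·(-3)^k + 6) + 24 = -6·(-3)^k − 18 + 24 = 2·(-3)^{k+1} + 6.
So the formula holds for k+1, and by induction t[m] = 2·(-3)^m + 6 for all m ≥ 0.

t[m] = 2·(-3)^m + 6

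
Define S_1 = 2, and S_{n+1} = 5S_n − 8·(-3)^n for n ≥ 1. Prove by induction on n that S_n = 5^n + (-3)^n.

Base case: S_1 = 2, and 5^1 + (-3)^1 = 5 − 3 = 2.
Assume S_k = 5^k + (-3)^k for some k ≥ 1.
Then S_{k+1} = 5S_k − 8·(-3)^k = 5·(5^k + (-3)^k) − 8·(-3)^k = 5^{k+1} + 5·(-3)^k − 8·(-3)^k = 5^{k+1} − 3·(-3)^k = 5^{k+1} + (-3)^{k+1}.
This completes the inductive step, so S_n = 5^n + (-3)^n for all n ≥ 1.

S_n = 5^n + (-3)^n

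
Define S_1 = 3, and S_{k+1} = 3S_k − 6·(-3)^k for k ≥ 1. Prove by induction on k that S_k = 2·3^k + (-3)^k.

Base case: S_1 = 3, and 2·3^1 + (-3)^1 = 6 − 3 = 3.
Assume S_r = 2·3^r + (-3)^r for some r ≥ 1.
Then S_{r+1} = 3S_r − 6·(-3)^r = 3·(2·3^r + (-3)^r) − 6·(-3)^r = 2·3^{r+1} + 3·(-3)^r − 6·(-3)^r = 2·3^{r+1} − 3·(-3)^r = 2·3^{r+1} + (-3)^{r+1}.
By induction, S_k = 2·3^k + (-3)^k for all k ≥ 1.

S_k = 2·3^k + (-3)^k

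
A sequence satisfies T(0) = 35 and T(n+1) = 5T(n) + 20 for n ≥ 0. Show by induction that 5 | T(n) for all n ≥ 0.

Base case: T(0) = 35 = 5·7, so 5 | T(0).
Assume 5 | T(k), so T(k) = 5t for some integer t.
Then T(k+1) = 5T(k) + 20 = 5·(5t) + 20 = 5(5t + 4), so 5 | T(k+1).
Hence 5 | T(n) for every n ≥ 0, by induction.

5 | T(n)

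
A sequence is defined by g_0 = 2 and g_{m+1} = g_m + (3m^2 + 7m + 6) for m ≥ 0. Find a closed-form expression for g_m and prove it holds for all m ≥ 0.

Claim: g_m = m^3 + 2m^2 + 3m + 2.

Base case: g_0 = 2, and 0^3 + 2·0^2 + 3·0 + 2 = 2.
Assume g_k = k^3 + 2k^2 + 3k + 2.
Then g_{k+1} = g_k + (3k^2 + 7k + 6) = (k^3 + 2k^2 + 3k + 2) + (3k^2 + 7k + 6) = k^3 + 5k^2 + 10k + 8,
and (k+1)^3 + 2·(k+1)^2 + 3·(k+1) + 2 = k^3 + 5k^2 + 10k + 8.
By induction, g_m = m^3 + 2m^2 + 3m + 2 for all m ≥ 0.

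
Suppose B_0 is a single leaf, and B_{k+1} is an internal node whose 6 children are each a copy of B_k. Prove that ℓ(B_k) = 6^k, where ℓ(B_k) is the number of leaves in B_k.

Base case: ℓ(B_0) = 1, and 6^0 = 1.
Assume ℓ(B_m) = 6^m.
Then ℓ(B_{m+1}) = 6·ℓ(B_m) = 6·6^m = 6^{m+1}.
So the formula holds for m+1, and by induction ℓ(B_k) = 6^k for all k ≥ 0.

ℓ(B_k) = 6^k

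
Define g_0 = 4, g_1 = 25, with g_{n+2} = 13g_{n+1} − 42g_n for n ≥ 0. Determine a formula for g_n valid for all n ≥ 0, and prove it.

Claim: g_n = 3·6^n + 7^n.

Base cases: g_0 = 4 and 3·6^0 + 7^0 = 4; g_1 = 25 and 3·6^1 + 7^1 = 25.
Assume g_i = 3·6^i + 7^i for all 0 ≤ i ≤ j, where j ≥ 1.
Then g_{j+1} = 13g_j − 42g_{j−1} = 13·(3·6^j + 7^j) − 42·(3·6^{j−1} + 7^{j−1}) = 3·(13·6 − 42)6^{j−1} + (13·7 − 42)7^{j−1} = 108·6^{j−1} + 49·7^{j−1} = 3·6^{j+1} + 7^{j+1}.
So the formula holds for j+1, and by strong induction g_n = 3·6^n + 7^n for all n ≥ 0.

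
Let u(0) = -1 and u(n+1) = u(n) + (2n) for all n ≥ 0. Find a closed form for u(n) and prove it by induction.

Claim: u(n) = n^2 − n − 1.

Base case: u(0) = -1, and 0^2 − 0 − 1 = -1.
Assume u(r) = r^2 − r − 1.
Then u(r+1) = u(r) + (2r) = (r^2 − r − 1) + (2r) = r^2 + r − 1,
and (r+1)^2 − (r+1) − 1 = r^2 + r − 1.
Hence u(n) = n^2 − n − 1 for every n ≥ 0, by induction.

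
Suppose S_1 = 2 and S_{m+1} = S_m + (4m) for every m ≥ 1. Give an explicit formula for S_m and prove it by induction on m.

Claim: S_m = 2m^2 − 2m + 2.

Base case: S_1 = 2, and 2·1^2 − 2·1 + 2 = 2.
Assume S_j = 2j^2 − 2j + 2.
Then S_{j+1} = S_j + (4j) = (2j^2 − 2j + 2) + (4j) = 2j^2 + 2j + 2,
and 2·(j+1)^2 − 2·(j+1) + 2 = 2j^2 + 2j + 2.
Hence S_m = 2m^2 − 2m + 2 for every m ≥ 1, by induction.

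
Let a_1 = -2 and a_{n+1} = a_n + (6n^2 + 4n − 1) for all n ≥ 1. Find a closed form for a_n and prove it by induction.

Claim: a_n = 2n^3 − n^2 − 2n − 1.

Base case: a_1 = -2, and 2·1^3 − 1^2 − 2·1 − 1 = -2.
Assume a_r = 2r^3 − r^2 − 2r − 1.
Then a_{r+1} = a_r + (6r^2 + 4r − 1) = (2r^3 − r^2 − 2r − 1) + (6r^2 + 4r − 1) = 2r^3 + 5r^2 + 2r − 2,
and 2·(r+1)^3 − (r+1)^2 − 2·(r+1) − 1 = 2r^3 + 5r^2 + 2r − 2.
By induction, a_n = 2n^3 − n^2 − 2n − 1 for all n ≥ 1.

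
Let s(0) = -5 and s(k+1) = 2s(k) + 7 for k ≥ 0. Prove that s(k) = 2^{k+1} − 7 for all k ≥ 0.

Base case: s(0) = -5, and 2^{0+1} − 7 = 2 − 7 = -5.
Assume s(m) = 2^{m+1} − 7 for some m ≥ 0.
Then s(m+1) = 2s(m) + 7 = 2·(2^{m+1} − 7) + 7 = 2^{m+2} − 14 + 7 = 2^{m+2} − 7.
By induction, s(k) = 2^{k+1} − 7 for all k ≥ 0.

s(k) = 2^{k+1} − 7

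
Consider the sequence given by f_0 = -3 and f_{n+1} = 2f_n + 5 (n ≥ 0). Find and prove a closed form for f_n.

Claim: f_n = 2^{n+1} − 5.

Base case: f_0 = -3, and 2^{0+1} − 5 = 2 − 5 = -3.
Assume f_r = 2^{r+1} − 5 for some r ≥ 0.
Then f_{r+1} = 2f_r + 5 = 2·(2^{r+1} − 5) + 5 = 2^{r+2} − 10 + 5 = 2^{r+2} − 5.
Hence f_n = 2^{n+1} − 5 for every n ≥ 0, by induction.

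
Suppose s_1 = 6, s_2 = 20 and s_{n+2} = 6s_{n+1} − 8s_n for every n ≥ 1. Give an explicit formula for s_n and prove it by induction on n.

Claim: s_n = 4^n + 2^n.

Base cases: s_1 = 6 and 4^1 + 2^1 = 6; s_2 = 20 and 4^2 + 2^2 = 20.
Assume s_j = 4^j + 2^j for all 1 ≤ j ≤ m, where m ≥ 2.
Then s_{m+1} = 6s_m − 8s_{m−1} = 6·(4^m + 2^m) − 8·(4^{m−1} + 2^{m−1}) = (6·4 − 8)4^{m−1} + (6·2 − 8)2^{m−1} = 16·4^{m−1} + 4·2^{m−1} = 4^{m+1} + 2^{m+1}.
By strong induction, s_n = 4^n + 2^n for all n ≥ 1.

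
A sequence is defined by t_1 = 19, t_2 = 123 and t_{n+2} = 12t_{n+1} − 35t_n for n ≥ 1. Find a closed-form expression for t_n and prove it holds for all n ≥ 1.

Claim: t_n = 2·7^n + 5^n.

Base cases: t_1 = 19 and 2·7^1 + 5^1 = 19; t_2 = 123 and 2·7^2 + 5^2 = 123.
Assume t_j = 2·7^j + 5^j for all 1 ≤ j ≤ k, where k ≥ 2.
Then t_{k+1} = 12t_k − 35t_{k−1} = 12·(2·7^k + 5^k) − 35·(2·7^{k−1} + 5^{k−1}) = 2·(12·7 − 35)7^{k−1} + (12·5 − 35)5^{k−1} = 98·7^{k−1} + 25·5^{k−1} = 2·7^{k+1} + 5^{k+1}.
By strong induction, t_n = 2·7^n + 5^n for all n ≥ 1.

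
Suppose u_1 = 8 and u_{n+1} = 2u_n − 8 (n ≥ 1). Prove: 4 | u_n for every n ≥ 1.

Base case: u_1 = 8 = 4·2, so 4 | u_1.
Assume 4 | u_r, so u_r = 4t for some integer t.
Then u_{r+1} = 2u_r − 8 = 2·(4t) − 8 = 4(2t − 2), so 4 | u_{r+1}.
This completes the inductive step, so 4 | u_n for all n ≥ 1.

4 | u_n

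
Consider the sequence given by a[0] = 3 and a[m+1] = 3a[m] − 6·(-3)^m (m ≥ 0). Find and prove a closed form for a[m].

Claim: a[m] = 2·3^m + (-3)^m.

Base case: a[0] = 3, and 2·3^0 + (-3)^0 = 2 + 1 = 3.
Assume a[r] = 2·3^r + (-3)^r for some r ≥ 0.
Then a[r+1] = 3a[r] − 6·(-3)^r = 3·(2·3^r + (-3)^r) − 6·(-3)^r = 2·3^{r+1} + 3·(-3)^r − 6·(-3)^r = 2·3^{r+1} − 3·(-3)^r = 2·3^{r+1} + (-3)^{r+1}.
Hence a[m] = 2·3^m + (-3)^m for every m ≥ 0, by induction.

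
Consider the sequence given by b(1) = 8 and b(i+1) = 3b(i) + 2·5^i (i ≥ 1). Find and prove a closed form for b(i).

Claim: b(i) = 3^i + 5^i.

Base case: b(1) = 8, and 3^1 + 5^1 = 3 + 5 = 8.
Assume b(r) = 3^r + 5^r for some r ≥ 1.
Then b(r+1) = 3b(r) + 2·5^r = 3·(3^r + 5^r) + 2·5^r = 3^{r+1} + 3·5^r + 2·5^r = 3^{r+1} + 5·5^r = 3^{r+1} + 5^{r+1}.
Hence b(i) = 3^i + 5^i for every i ≥ 1, by induction.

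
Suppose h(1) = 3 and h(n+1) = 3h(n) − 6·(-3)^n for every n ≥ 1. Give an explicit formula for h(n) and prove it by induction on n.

Claim: h(n) = 2·3^n + (-3)^n.

Base case: h(1) = 3, and 2·3^1 + (-3)^1 = 6 − 3 = 3.
Assume h(j) = 2·3^j + (-3)^j for some j ≥ 1.
Then h(j+1) = 3h(j) − 6·(-3)^j = 3·(2·3^j + (-3)^j) − 6·(-3)^j = 2·3^{j+1} + 3·(-3)^j − 6·(-3)^j = 2·3^{j+1} − 3·(-3)^j = 2·3^{j+1} + (-3)^{j+1}.
This completes the inductive step, so h(n) = 2·3^n + (-3)^n for all n ≥ 1.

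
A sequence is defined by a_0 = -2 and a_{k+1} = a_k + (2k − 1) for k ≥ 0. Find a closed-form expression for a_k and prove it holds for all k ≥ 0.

Claim: a_k = k^2 − 2k − 2.

Base case: a_0 = -2, and 0^2 − 2·0 − 2 = -2.
Assume a_m = m^2 − 2m − 2.
Then a_{m+1} = a_m + (2m − 1) = (m^2 − 2m − 2) + (2m − 1) = m^2 − 3,
and (m+1)^2 − 2·(m+1) − 2 = m^2 − 3.
This completes the inductive step, so a_k = k^2 − 2k − 2 for all k ≥ 0.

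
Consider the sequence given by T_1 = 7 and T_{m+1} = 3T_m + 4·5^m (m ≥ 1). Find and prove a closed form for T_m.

Claim: T_m = -3^m + 2·5^m.

Base case: T_1 = 7, and -3^1 + 2·5^1 = -3 + 10 = 7.
Assume T_k = -3^k + 2·5^k for some k ≥ 1.
Then T_{k+1} = 3T_k + 4·5^k = 3·(-3^k + 2·5^k) + 4·5^k = -3^{k+1} + 6·5^k + 4·5^k = -3^{k+1} + 10·5^k = -3^{k+1} + 2·5^{k+1}.
By induction, T_m = -3^m + 2·5^m for all m ≥ 1.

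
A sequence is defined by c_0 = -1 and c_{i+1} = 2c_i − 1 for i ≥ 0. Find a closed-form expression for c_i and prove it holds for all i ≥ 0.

Claim: c_i = -2^{i+1} + 1.

Base case: c_0 = -1, and -2^{0+1} + 1 = -2 + 1 = -1.
Assume c_j = -2^{j+1} + 1 for some j ≥ 0.
Then c_{j+1} = 2c_j − 1 = 2·(-2^{j+1} + 1) − 1 = -2^{j+2} + 2 − 1 = -2^{j+2} + 1.
So the formula holds for j+1, and by induction c_i = -2^{i+1} + 1 for all i ≥ 0.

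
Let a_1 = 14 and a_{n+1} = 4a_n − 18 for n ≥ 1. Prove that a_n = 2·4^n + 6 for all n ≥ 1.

Base case: a_1 = 14, and 2·4^1 + 6 = 8 + 6 = 14.
Assume a_k = 2·4^k + 6 for some k ≥ 1.
Then a_{k+1} = 4a_k − 18 = 4·(2·4^k + 6) − 18 = 8·4^k + 24 − 18 = 2·4^{k+1} + 6.
Hence a_n = 2·4^n + 6 for every n ≥ 1, by induction.

a_n = 2·4^n + 6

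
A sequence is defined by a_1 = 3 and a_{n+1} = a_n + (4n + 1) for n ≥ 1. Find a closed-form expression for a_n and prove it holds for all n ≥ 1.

Claim: a_n = 2n^2 − n + 2.

Base case: a_1 = 3, and 2·1^2 − 1 + 2 = 3.
Assume a_k = 2k^2 − k + 2.
Then a_{k+1} = a_k + (4k + 1) = (2k^2 − k + 2) + (4k + 1) = 2k^2 + 3k + 3,
and 2·(k+1)^2 − (k+1) + 2 = 2k^2 + 3k + 3.
By induction, a_n = 2n^2 − n + 2 for all n ≥ 1.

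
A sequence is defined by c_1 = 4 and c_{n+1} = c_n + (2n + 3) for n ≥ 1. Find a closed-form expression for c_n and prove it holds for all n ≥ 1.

Claim: c_n = n^2 + 2n + 1.

Base case: c_1 = 4, and 1^2 + 2·1 + 1 = 4.
Assume c_k = k^2 + 2k + 1.
Then c_{k+1} = c_k + (2k + 3) = (k^2 + 2k + 1) + (2k + 3) = k^2 + 4k + 4,
and (k+1)^2 + 2·(k+1) + 1 = k^2 + 4k + 4.
Hence c_n = n^2 + 2n + 1 for every n ≥ 1, by induction.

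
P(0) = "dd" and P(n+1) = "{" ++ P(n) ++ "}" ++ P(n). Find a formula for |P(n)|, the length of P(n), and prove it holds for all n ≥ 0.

Claim: |P(n)| = 2^{n+2} − 2.

Base case: |P(0)| = 2, and 2^{0+2} − 2 = 2.
Assume |P(m)| = 2^{m+2} − 2.
Then |P(m+1)| = 1 + |P(m)| + 1 + |P(m)| = 2|P(m)| + 2 = 2(2^{m+2} − 2) + 2 = 2^{m+3} − 4 + 2 = 2^{m+3} − 2.
This completes the inductive step, so |P(n)| = 2^{n+2} − 2 for all n ≥ 0.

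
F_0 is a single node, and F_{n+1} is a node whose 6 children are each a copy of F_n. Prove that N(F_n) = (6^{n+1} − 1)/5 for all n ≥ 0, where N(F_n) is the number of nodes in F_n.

Base case: N(F_0) = 1, and (6^{0+1} − 1)/5 = 1.
Assume N(F_k) = (6^{k+1} − 1)/5.
Then N(F_{k+1}) = 1 + 6N(F_k) = 1 + 6·(6^{k+1} − 1)/5 = 1 + (6^{k+2} − 6)/5 = (5 + 6^{k+2} − 6)/5 = (6^{k+2} − 1)/5.
So the formula holds for k+1, and by induction N(F_n) = (6^{n+1} − 1)/5 for all n ≥ 0.

N(F_n) = (6^{n+1} − 1)/5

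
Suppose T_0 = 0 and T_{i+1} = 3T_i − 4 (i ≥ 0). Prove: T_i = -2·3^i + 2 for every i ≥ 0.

Base case: T_0 = 0, and -2·3^0 + 2 = -2 + 2 = 0.
Assume T_r = -2·3^r + 2 for some r ≥ 0.
Then T_{r+1} = 3T_r − 4 = 3·(-2·3^r + 2) − 4 = -6·3^r + 6 − 4 = -2·3^{r+1} + 2.
So the formula holds for r+1, and by induction T_i = -2·3^i + 2 for all i ≥ 0.

T_i = -2·3^i + 2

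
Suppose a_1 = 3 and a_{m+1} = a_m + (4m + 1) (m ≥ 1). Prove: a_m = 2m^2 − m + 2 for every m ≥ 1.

Base case: a_1 = 3, and 2·1^2 − 1 + 2 = 3.
Assume a_r = 2r^2 − r + 2.
Then a_{r+1} = a_r + (4r + 1) = (2r^2 − r + 2) + (4r + 1) = 2r^2 + 3r + 3,
and 2·(r+1)^2 − (r+1) + 2 = 2r^2 + 3r + 3.
Hence a_m = 2m^2 − m + 2 for every m ≥ 1, by induction.

a_m = 2m^2 − m + 2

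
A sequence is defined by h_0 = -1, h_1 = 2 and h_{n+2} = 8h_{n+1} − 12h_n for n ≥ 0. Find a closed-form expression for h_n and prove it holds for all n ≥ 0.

Claim: h_n = 6^n − 2·2^n.

Base cases: h_0 = -1 and 6^0 − 2·2^0 = -1; h_1 = 2 and 6^1 − 2·2^1 = 2.
Assume h_j = 6^j − 2·2^j for all 0 ≤ j ≤ k, where k ≥ 1.
Then h_{k+1} = 8h_k − 12h_{k−1} = 8·(6^k − 2·2^k) − 12·(6^{k−1} − 2·2^{k−1}) = (8·6 − 12)6^{k−1} − 2·(8·2 − 12)2^{k−1} = 36·6^{k−1} − 8·2^{k−1} = 6^{k+1} − 2·2^{k+1}.
Hence h_n = 6^n − 2·2^n for every n ≥ 0, by strong induction.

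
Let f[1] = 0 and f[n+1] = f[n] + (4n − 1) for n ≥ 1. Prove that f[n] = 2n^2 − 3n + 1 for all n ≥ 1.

Base case: f[1] = 0, and 2·1^2 − 3·1 + 1 = 0.
Assume f[r] = 2r^2 − 3r + 1.
Then f[r+1] = f[r] + (4r − 1) = (2r^2 − 3r + 1) + (4r − 1) = 2r^2 + r,
and 2·(r+1)^2 − 3·(r+1) + 1 = 2r^2 + r.
By induction, f[n] = 2n^2 − 3n + 1 for all n ≥ 1.

f[n] = 2n^2 − 3n + 1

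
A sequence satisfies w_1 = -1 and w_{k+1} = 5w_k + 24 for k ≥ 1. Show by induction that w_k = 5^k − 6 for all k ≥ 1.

Base case: w_1 = -1, and 5^1 − 6 = 5 − 6 = -1.
Assume w_j = 5^j − 6 for some j ≥ 1.
Then w_{j+1} = 5w_j + 24 = 5·(5^j − 6) + 24 = 5^{j+1} − 30 + 24 = 5^{j+1} − 6.
By induction, w_k = 5^k − 6 for all k ≥ 1.

w_k = 5^k − 6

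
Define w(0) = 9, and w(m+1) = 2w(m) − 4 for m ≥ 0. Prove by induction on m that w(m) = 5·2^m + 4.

Base case: w(0) = 9, and 5·2^0 + 4 = 5 + 4 = 9.
Assume w(j) = 5·2^j + 4 for some j ≥ 0.
Then w(j+1) = 2w(j) − 4 = 2·(5·2^j + 4) − 4 = 10·2^j + 8 − 4 = 5·2^{j+1} + 4.
By induction, w(m) = 5·2^m + 4 for all m ≥ 0.

w(m) = 5·2^m + 4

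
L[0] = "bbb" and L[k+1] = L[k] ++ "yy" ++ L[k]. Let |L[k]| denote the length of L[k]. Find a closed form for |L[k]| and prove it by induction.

Claim: |L[k]| = 5·2^k − 2.

Base case: |L[0]| = 3, and 5·2^0 − 2 = 3.
Assume |L[m]| = 5·2^m − 2.
Then |L[m+1]| = |L[m]| + 2 + |L[m]| = 2|L[m]| + 2 = 2(5·2^m − 2) + 2 = 5·2^{m+1} − 4 + 2 = 5·2^{m+1} − 2.
So the formula holds for m+1, and by induction |L[k]| = 5·2^k − 2 for all k ≥ 0.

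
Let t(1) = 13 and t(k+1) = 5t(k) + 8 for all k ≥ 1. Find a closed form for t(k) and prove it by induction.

Claim: t(k) = 3·5^k − 2.

Base case: t(1) = 13, and 3·5^1 − 2 = 15 − 2 = 13.
Assume t(r) = 3·5^r − 2 for some r ≥ 1.
Then t(r+1) = 5t(r) + 8 = 5·(3·5^r − 2) + 8 = 15·5^r − 10 + 8 = 3·5^{r+1} − 2.
So the formula holds for r+1, and by induction t(k) = 3·5^k − 2 for all k ≥ 1.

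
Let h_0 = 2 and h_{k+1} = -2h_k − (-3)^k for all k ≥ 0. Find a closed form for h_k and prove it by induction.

Claim: h_k = (-2)^k + (-3)^k.

Base case: h_0 = 2, and (-2)^0 + (-3)^0 = 1 + 1 = 2.
Assume h_m = (-2)^m + (-3)^m for some m ≥ 0.
Then h_{m+1} = -2h_m − (-3)^m = -2·((-2)^m + (-3)^m) − (-3)^m = (-2)^{m+1} − 2·(-3)^m − (-3)^m = (-2)^{m+1} − 3·(-3)^m = (-2)^{m+1} + (-3)^{m+1}.
So the formula holds for m+1, and by induction h_k = (-2)^k + (-3)^k for all k ≥ 0.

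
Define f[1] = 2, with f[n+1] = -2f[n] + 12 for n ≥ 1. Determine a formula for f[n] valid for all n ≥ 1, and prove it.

Claim: f[n] = (-2)^n + 4.

Base case: f[1] = 2, and (-2)^1 + 4 = -2 + 4 = 2.
Assume f[k] = (-2)^k + 4 for some k ≥ 1.
Then f[k+1] = -2f[k] + 12 = -2·((-2)^k + 4) + 12 = -2·(-2)^k − 8 + 12 = (-2)^{k+1} + 4.
So the formula holds for k+1, and by induction f[n] = (-2)^n + 4 for all n ≥ 1.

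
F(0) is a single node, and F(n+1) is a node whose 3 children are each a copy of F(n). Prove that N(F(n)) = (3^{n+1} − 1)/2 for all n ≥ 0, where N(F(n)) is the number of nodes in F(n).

Base case: N(F(0)) = 1, and (3^{0+1} − 1)/2 = 1.
Assume N(F(k)) = (3^{k+1} − 1)/2.
Then N(F(k+1)) = 1 + 3N(F(k)) = 1 + 3·(3^{k+1} − 1)/2 = 1 + (3^{k+2} − 3)/2 = (2 + 3^{k+2} − 3)/2 = (3^{k+2} − 1)/2.
By induction, N(F(n)) = (3^{n+1} − 1)/2 for all n ≥ 0.

N(F(n)) = (3^{n+1} − 1)/2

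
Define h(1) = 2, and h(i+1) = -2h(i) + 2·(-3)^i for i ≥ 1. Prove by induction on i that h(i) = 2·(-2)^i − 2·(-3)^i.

Base case: h(1) = 2, and 2·(-2)^1 − 2·(-3)^1 = -4 + 6 = 2.
Assume h(j) = 2·(-2)^j − 2·(-3)^j for some j ≥ 1.
Then h(j+1) = -2h(j) + 2·(-3)^j = -2·(2·(-2)^j − 2·(-3)^j) + 2·(-3)^j = 2·(-2)^{j+1} + 4·(-3)^j + 2·(-3)^j = 2·(-2)^{j+1} + 6·(-3)^j = 2·(-2)^{j+1} − 2·(-3)^{j+1}.
Hence h(i) = 2·(-2)^i − 2·(-3)^i for every i ≥ 1, by induction.

h(i) = 2·(-2)^i − 2·(-3)^i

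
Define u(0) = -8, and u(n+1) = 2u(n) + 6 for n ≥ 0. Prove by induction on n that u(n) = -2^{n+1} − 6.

Base case: u(0) = -8, and -2^{0+1} − 6 = -2 − 6 = -8.
Assume u(k) = -2^{k+1} − 6 for some k ≥ 0.
Then u(k+1) = 2u(k) + 6 = 2·(-2^{k+1} − 6) + 6 = -2^{k+2} − 12 + 6 = -2^{k+2} − 6.
Hence u(n) = -2^{n+1} − 6 for every n ≥ 0, by induction.

u(n) = -2^{n+1} − 6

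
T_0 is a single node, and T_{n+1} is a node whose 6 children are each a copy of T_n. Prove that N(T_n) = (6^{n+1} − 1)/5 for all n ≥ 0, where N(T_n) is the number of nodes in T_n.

Base case: N(T_0) = 1, and (6^{0+1} − 1)/5 = 1.
Assume N(T_r) = (6^{r+1} − 1)/5.
Then N(T_{r+1}) = 1 + 6N(T_r) = 1 + 6·(6^{r+1} − 1)/5 = 1 + (6^{r+2} − 6)/5 = (5 + 6^{r+2} − 6)/5 = (6^{r+2} − 1)/5.
So the formula holds for r+1, and by induction N(T_n) = (6^{n+1} − 1)/5 for all n ≥ 0.

N(T_n) = (6^{n+1} − 1)/5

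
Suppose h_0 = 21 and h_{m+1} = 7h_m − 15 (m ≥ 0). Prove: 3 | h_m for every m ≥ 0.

Base case: h_0 = 21 = 3·7, so 3 | h_0.
Assume 3 | h_j, so h_j = 3t for some integer t.
Then h_{j+1} = 7h_j − 15 = 7·(3t) − 15 = 3(7t − 5), so 3 | h_{j+1}.
Hence 3 | h_m for every m ≥ 0, by induction.

3 | h_m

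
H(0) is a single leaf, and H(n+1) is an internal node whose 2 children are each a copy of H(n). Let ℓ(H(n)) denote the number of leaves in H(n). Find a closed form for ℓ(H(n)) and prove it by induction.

Claim: ℓ(H(n)) = 2^n.

Base case: ℓ(H(0)) = 1, and 2^0 = 1.
Assume ℓ(H(j)) = 2^j.
Then ℓ(H(j+1)) = 2·ℓ(H(j)) = 2·2^j = 2^{j+1}.
This completes the inductive step, so ℓ(H(n)) = 2^n for all n ≥ 0.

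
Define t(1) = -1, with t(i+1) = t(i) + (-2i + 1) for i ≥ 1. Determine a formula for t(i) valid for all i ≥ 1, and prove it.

Claim: t(i) = -i^2 + 2i − 2.

Base case: t(1) = -1, and -1^2 + 2·1 − 2 = -1.
Assume t(j) = -j^2 + 2j − 2.
Then t(j+1) = t(j) + (-2j + 1) = (-j^2 + 2j − 2) + (-2j + 1) = -j^2 − 1,
and -(j+1)^2 + 2·(j+1) − 2 = -j^2 − 1.
Hence t(i) = -i^2 + 2i − 2 for every i ≥ 1, by induction.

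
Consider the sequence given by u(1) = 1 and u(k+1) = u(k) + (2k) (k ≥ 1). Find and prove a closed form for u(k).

Claim: u(k) = k^2 − k + 1.

Base case: u(1) = 1, and 1^2 − 1 + 1 = 1.
Assume u(m) = m^2 − m + 1.
Then u(m+1) = u(m) + (2m) = (m^2 − m + 1) + (2m) = m^2 + m + 1,
and (m+1)^2 − (m+1) + 1 = m^2 + m + 1.
This completes the inductive step, so u(k) = k^2 − k + 1 for all k ≥ 1.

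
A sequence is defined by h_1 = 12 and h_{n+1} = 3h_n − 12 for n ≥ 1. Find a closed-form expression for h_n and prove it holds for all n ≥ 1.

Claim: h_n = 2·3^n + 6.

Base case: h_1 = 12, and 2·3^1 + 6 = 6 + 6 = 12.
Assume h_k = 2·3^k + 6 for some k ≥ 1.
Then h_{k+1} = 3h_k − 12 = 3·(2·3^k + 6) − 12 = 6·3^k + 18 − 12 = 2·3^{k+1} + 6.
This completes the inductive step, so h_n = 2·3^n + 6 for all n ≥ 1.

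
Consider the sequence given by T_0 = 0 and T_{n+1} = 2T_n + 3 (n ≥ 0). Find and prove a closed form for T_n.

Claim: T_n = 3·2^n − 3.

Base case: T_0 = 0, and 3·2^0 − 3 = 3 − 3 = 0.
Assume T_m = 3·2^m − 3 for some m ≥ 0.
Then T_{m+1} = 2T_m + 3 = 2·(3·2^m − 3) + 3 = 6·2^m − 6 + 3 = 3·2^{m+1} − 3.
So the formula holds for m+1, and by induction T_n = 3·2^n − 3 for all n ≥ 0.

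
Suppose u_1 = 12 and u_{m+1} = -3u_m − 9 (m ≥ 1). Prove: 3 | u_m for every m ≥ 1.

Base case: u_1 = 12 = 3·4, so 3 | u_1.
Assume 3 | u_j, so u_j = 3t for some integer t.
Then u_{j+1} = -3u_j − 9 = -3·(3t) − 9 = 3(-3t − 3), so 3 | u_{j+1}.
Hence 3 | u_m for every m ≥ 1, by induction.

3 | u_m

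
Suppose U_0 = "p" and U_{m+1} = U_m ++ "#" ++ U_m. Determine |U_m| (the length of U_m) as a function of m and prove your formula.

Claim: |U_m| = 2^{m+1} − 1.

Base case: |U_0| = 1, and 2^{0+1} − 1 = 1.
Assume |U_k| = 2^{k+1} − 1.
Then |U_{k+1}| = |U_k| + 1 + |U_k| = 2|U_k| + 1 = 2(2^{k+1} − 1) + 1 = 2^{k+2} − 2 + 1 = 2^{k+2} − 1.
By induction, |U_m| = 2^{m+1} − 1 for all m ≥ 0.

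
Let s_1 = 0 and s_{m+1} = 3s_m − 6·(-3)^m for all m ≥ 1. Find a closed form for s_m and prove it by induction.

Claim: s_m = 3^m + (-3)^m.

Base case: s_1 = 0, and 3^1 + (-3)^1 = 3 − 3 = 0.
Assume s_r = 3^r + (-3)^r for some r ≥ 1.
Then s_{r+1} = 3s_r − 6·(-3)^r = 3·(3^r + (-3)^r) − 6·(-3)^r = 3^{r+1} + 3·(-3)^r − 6·(-3)^r = 3^{r+1} − 3·(-3)^r = 3^{r+1} + (-3)^{r+1}.
This completes the inductive step, so s_m = 3^m + (-3)^m for all m ≥ 1.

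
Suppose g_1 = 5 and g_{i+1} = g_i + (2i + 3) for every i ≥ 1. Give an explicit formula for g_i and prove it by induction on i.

Claim: g_i = i^2 + 2i + 2.

Base case: g_1 = 5, and 1^2 + 2·1 + 2 = 5.
Assume g_m = m^2 + 2m + 2.
Then g_{m+1} = g_m + (2m + 3) = (m^2 + 2m + 2) + (2m + 3) = m^2 + 4m + 5,
and (m+1)^2 + 2·(m+1) + 2 = m^2 + 4m + 5.
This completes the inductive step, so g_i = i^2 + 2i + 2 for all i ≥ 1.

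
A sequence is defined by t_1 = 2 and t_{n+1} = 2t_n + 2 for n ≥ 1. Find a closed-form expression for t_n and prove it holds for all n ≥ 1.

Claim: t_n = 2^{n+1} − 2.

Base case: t_1 = 2, and 2^{1+1} − 2 = 4 − 2 = 2.
Assume t_m = 2^{m+1} − 2 for some m ≥ 1.
Then t_{m+1} = 2t_m + 2 = 2·(2^{m+1} − 2) + 2 = 2^{m+2} − 4 + 2 = 2^{m+2} − 2.
By induction, t_n = 2^{n+1} − 2 for all n ≥ 1.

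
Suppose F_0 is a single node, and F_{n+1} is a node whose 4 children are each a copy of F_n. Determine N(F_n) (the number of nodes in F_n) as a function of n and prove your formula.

Claim: N(F_n) = (4^{n+1} − 1)/3.

Base case: N(F_0) = 1, and (4^{0+1} − 1)/3 = 1.
Assume N(F_j) = (4^{j+1} − 1)/3.
Then N(F_{j+1}) = 1 + 4N(F_j) = 1 + 4·(4^{j+1} − 1)/3 = 1 + (4^{j+2} − 4)/3 = (3 + 4^{j+2} − 4)/3 = (4^{j+2} − 1)/3.
Hence N(F_n) = (4^{n+1} − 1)/3 for every n ≥ 0, by induction.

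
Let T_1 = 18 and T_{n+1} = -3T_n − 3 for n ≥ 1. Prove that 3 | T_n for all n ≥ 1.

Base case: T_1 = 18 = 3·6, so 3 | T_1.
Assume 3 | T_j, so T_j = 3t for some integer t.
Then T_{j+1} = -3T_j − 3 = -3·(3t) − 3 = 3(-3t − 1), so 3 | T_{j+1}.
This completes the inductive step, so 3 | T_n for all n ≥ 1.

3 | T_n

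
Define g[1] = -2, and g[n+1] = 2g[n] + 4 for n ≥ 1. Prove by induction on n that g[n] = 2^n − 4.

Base case: g[1] = -2, and 2^1 − 4 = 2 − 4 = -2.
Assume g[k] = 2^k − 4 for some k ≥ 1.
Then g[k+1] = 2g[k] + 4 = 2·(2^k − 4) + 4 = 2^{k+1} − 8 + 4 = 2^{k+1} − 4.
So the formula holds for k+1, and by induction g[n] = 2^n − 4 for all n ≥ 1.

g[n] = 2^n − 4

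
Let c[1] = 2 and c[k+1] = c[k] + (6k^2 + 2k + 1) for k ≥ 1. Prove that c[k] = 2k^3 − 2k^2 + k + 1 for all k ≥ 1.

Base case: c[1] = 2, and 2·1^3 − 2·1^2 + 1 + 1 = 2.
Assume c[m] = 2m^3 − 2m^2 + m + 1.
Then c[m+1] = c[m] + (6m^2 + 2m + 1) = (2m^3 − 2m^2 + m + 1) + (6m^2 + 2m + 1) = 2m^3 + 4m^2 + 3m + 2,
and 2·(m+1)^3 − 2·(m+1)^2 + (m+1) + 1 = 2m^3 + 4m^2 + 3m + 2.
This completes the inductive step, so c[k] = 2k^3 − 2k^2 + k + 1 for all k ≥ 1.

c[k] = 2k^3 − 2k^2 + k + 1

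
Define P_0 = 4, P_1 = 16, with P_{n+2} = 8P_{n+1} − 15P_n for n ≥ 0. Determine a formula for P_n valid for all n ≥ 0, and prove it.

Claim: P_n = 2·3^n + 2·5^n.

Base cases: P_0 = 4 and 2·3^0 + 2·5^0 = 4; P_1 = 16 and 2·3^1 + 2·5^1 = 16.
Assume P_j = 2·3^j + 2·5^j for all 0 ≤ j ≤ m, where m ≥ 1.
Then P_{m+1} = 8P_m − 15P_{m−1} = 8·(2·3^m + 2·5^m) − 15·(2·3^{m−1} + 2·5^{m−1}) = 2·(8·3 − 15)3^{m−1} + 2·(8·5 − 15)5^{m−1} = 18·3^{m−1} + 50·5^{m−1} = 2·3^{m+1} + 2·5^{m+1}.
This completes the inductive step, so P_n = 2·3^n + 2·5^n for all n ≥ 0.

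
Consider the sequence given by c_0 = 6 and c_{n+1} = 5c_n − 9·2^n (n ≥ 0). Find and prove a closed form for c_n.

Claim: c_n = 3·5^n + 3·2^n.

Base case: c_0 = 6, and 3·5^0 + 3·2^0 = 3 + 3 = 6.
Assume c_r = 3·5^r + 3·2^r for some r ≥ 0.
Then c_{r+1} = 5c_r − 9·2^r = 5·(3·5^r + 3·2^r) − 9·2^r = 3·5^{r+1} + 15·2^r − 9·2^r = 3·5^{r+1} + 6·2^r = 3·5^{r+1} + 3·2^{r+1}.
So the formula holds for r+1, and by induction c_n = 3·5^n + 3·2^n for all n ≥ 0.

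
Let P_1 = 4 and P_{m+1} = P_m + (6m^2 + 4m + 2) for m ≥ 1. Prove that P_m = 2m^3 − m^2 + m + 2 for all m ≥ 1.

Base case: P_1 = 4, and 2·1^3 − 1^2 + 1 + 2 = 4.
Assume P_j = 2j^3 − j^2 + j + 2.
Then P_{j+1} = P_j + (6j^2 + 4j + 2) = (2j^3 − j^2 + j + 2) + (6j^2 + 4j + 2) = 2j^3 + 5j^2 + 5j + 4,
and 2·(j+1)^3 − (j+1)^2 + (j+1) + 2 = 2j^3 + 5j^2 + 5j + 4.
Hence P_m = 2m^3 − m^2 + m + 2 for every m ≥ 1, by induction.

P_m = 2m^3 − m^2 + m + 2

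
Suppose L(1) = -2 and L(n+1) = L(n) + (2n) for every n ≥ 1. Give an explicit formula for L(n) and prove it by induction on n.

Claim: L(n) = n^2 − n − 2.

Base case: L(1) = -2, and 1^2 − 1 − 2 = -2.
Assume L(j) = j^2 − j − 2.
Then L(j+1) = L(j) + (2j) = (j^2 − j − 2) + (2j) = j^2 + j − 2,
and (j+1)^2 − (j+1) − 2 = j^2 + j − 2.
This completes the inductive step, so L(n) = n^2 − n − 2 for all n ≥ 1.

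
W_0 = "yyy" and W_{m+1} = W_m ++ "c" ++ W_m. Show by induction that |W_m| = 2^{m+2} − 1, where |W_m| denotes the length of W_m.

Base case: |W_0| = 3, and 2^{0+2} − 1 = 3.
Assume |W_r| = 2^{r+2} − 1.
Then |W_{r+1}| = |W_r| + 1 + |W_r| = 2|W_r| + 1 = 2(2^{r+2} − 1) + 1 = 2^{r+3} − 2 + 1 = 2^{r+3} − 1.
By induction, |W_m| = 2^{m+2} − 1 for all m ≥ 0.

|W_m| = 2^{m+2} − 1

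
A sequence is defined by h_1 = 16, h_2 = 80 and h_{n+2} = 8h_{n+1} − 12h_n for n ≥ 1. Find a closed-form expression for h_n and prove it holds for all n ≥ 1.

Claim: h_n = 2·2^n + 2·6^n.

Base cases: h_1 = 16 and 2·2^1 + 2·6^1 = 16; h_2 = 80 and 2·2^2 + 2·6^2 = 80.
Assume h_j = 2·2^j + 2·6^j for all 1 ≤ j ≤ r, where r ≥ 2.
Then h_{r+1} = 8h_r − 12h_{r−1} = 8·(2·2^r + 2·6^r) − 12·(2·2^{r−1} + 2·6^{r−1}) = 2·(8·2 − 12)2^{r−1} + 2·(8·6 − 12)6^{r−1} = 8·2^{r−1} + 72·6^{r−1} = 2·2^{r+1} + 2·6^{r+1}.
This completes the inductive step, so h_n = 2·2^n + 2·6^n for all n ≥ 1.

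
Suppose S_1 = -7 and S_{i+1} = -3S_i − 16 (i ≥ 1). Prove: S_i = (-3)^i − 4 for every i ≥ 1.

Base case: S_1 = -7, and (-3)^1 − 4 = -3 − 4 = -7.
Assume S_j = (-3)^j − 4 for some j ≥ 1.
Then S_{j+1} = -3S_j − 16 = -3·((-3)^j − 4) − 16 = -3·(-3)^j + 12 − 16 = (-3)^{j+1} − 4.
So the formula holds for j+1, and by induction S_i = (-3)^i − 4 for all i ≥ 1.

S_i = (-3)^i − 4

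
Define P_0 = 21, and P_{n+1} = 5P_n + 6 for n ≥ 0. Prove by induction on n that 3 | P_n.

Base case: P_0 = 21 = 3·7, so 3 | P_0.
Assume 3 | P_m, so P_m = 3t for some integer t.
Then P_{m+1} = 5P_m + 6 = 5·(3t) + 6 = 3(5t + 2), so 3 | P_{m+1}.
So the property holds for m+1, and by induction 3 | P_n for all n ≥ 0.

3 | P_n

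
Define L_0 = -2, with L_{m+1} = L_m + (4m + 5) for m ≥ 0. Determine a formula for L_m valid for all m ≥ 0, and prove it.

Claim: L_m = 2m^2 + 3m − 2.

Base case: L_0 = -2, and 2·0^2 + 3·0 − 2 = -2.
Assume L_k = 2k^2 + 3k − 2.
Then L_{k+1} = L_k + (4k + 5) = (2k^2 + 3k − 2) + (4k + 5) = 2k^2 + 7k + 3,
and 2·(k+1)^2 + 3·(k+1) − 2 = 2k^2 + 7k + 3.
This completes the inductive step, so L_m = 2m^2 + 3m − 2 for all m ≥ 0.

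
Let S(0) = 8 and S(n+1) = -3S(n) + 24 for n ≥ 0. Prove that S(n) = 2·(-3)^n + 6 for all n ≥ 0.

Base case: S(0) = 8, and 2·(-3)^0 + 6 = 2 + 6 = 8.
Assume S(r) = 2·(-3)^r + 6 for some r ≥ 0.
Then S(r+1) = -3S(r) + 24 = -3·(2·(-3)^r + 6) + 24 = -6·(-3)^r − 18 + 24 = 2·(-3)^{r+1} + 6.
By induction, S(n) = 2·(-3)^n + 6 for all n ≥ 0.

S(n) = 2·(-3)^n + 6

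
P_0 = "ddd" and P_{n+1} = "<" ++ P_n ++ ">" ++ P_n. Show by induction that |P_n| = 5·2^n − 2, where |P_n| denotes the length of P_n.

Base case: |P_0| = 3, and 5·2^0 − 2 = 3.
Assume |P_r| = 5·2^r − 2.
Then |P_{r+1}| = 1 + |P_r| + 1 + |P_r| = 2|P_r| + 2 = 2(5·2^r − 2) + 2 = 5·2^{r+1} − 4 + 2 = 5·2^{r+1} − 2.
Hence |P_n| = 5·2^n − 2 for every n ≥ 0, by induction.

|P_n| = 5·2^n − 2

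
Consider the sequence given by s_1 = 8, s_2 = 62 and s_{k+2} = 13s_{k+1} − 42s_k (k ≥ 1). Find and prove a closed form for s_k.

Claim: s_k = 2·7^k − 6^k.

Base cases: s_1 = 8 and 2·7^1 − 6^1 = 8; s_2 = 62 and 2·7^2 − 6^2 = 62.
Assume s_j = 2·7^j − 6^j for all 1 ≤ j ≤ m, where m ≥ 2.
Then s_{m+1} = 13s_m − 42s_{m−1} = 13·(2·7^m − 6^m) − 42·(2·7^{m−1} − 6^{m−1}) = 2·(13·7 − 42)7^{m−1} − (13·6 − 42)6^{m−1} = 98·7^{m−1} − 36·6^{m−1} = 2·7^{m+1} − 6^{m+1}.
So the formula holds for m+1, and by strong induction s_k = 2·7^k − 6^k for all k ≥ 1.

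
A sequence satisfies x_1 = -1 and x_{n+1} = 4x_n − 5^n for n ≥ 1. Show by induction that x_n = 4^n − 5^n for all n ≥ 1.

Base case: x_1 = -1, and 4^1 − 5^1 = 4 − 5 = -1.
Assume x_j = 4^j − 5^j for some j ≥ 1.
Then x_{j+1} = 4x_j − 5^j = 4·(4^j − 5^j) − 5^j = 4^{j+1} − 4·5^j − 5^j = 4^{j+1} − 5·5^j = 4^{j+1} − 5^{j+1}.
By induction, x_n = 4^n − 5^n for all n ≥ 1.

x_n = 4^n − 5^n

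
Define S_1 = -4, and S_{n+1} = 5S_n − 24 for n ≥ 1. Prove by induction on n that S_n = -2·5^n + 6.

Base case: S_1 = -4, and -2·5^1 + 6 = -10 + 6 = -4.
Assume S_r = -2·5^r + 6 for some r ≥ 1.
Then S_{r+1} = 5S_r − 24 = 5·(-2·5^r + 6) − 24 = -10·5^r + 30 − 24 = -2·5^{r+1} + 6.
By induction, S_n = -2·5^n + 6 for all n ≥ 1.

S_n = -2·5^n + 6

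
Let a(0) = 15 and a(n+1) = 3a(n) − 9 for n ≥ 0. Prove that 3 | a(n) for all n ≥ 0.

Base case: a(0) = 15 = 3·5, so 3 | a(0).
Assume 3 | a(k), so a(k) = 3t for some integer t.
Then a(k+1) = 3a(k) − 9 = 3·(3t) − 9 = 3(3t − 3), so 3 | a(k+1).
By induction, 3 | a(n) for all n ≥ 0.

3 | a(n)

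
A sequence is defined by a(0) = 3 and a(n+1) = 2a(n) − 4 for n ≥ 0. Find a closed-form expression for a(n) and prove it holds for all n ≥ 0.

Claim: a(n) = -2^n + 4.

Base case: a(0) = 3, and -2^0 + 4 = -1 + 4 = 3.
Assume a(r) = -2^r + 4 for some r ≥ 0.
Then a(r+1) = 2a(r) − 4 = 2·(-2^r + 4) − 4 = -2^{r+1} + 8 − 4 = -2^{r+1} + 4.
Hence a(n) = -2^n + 4 for every n ≥ 0, by induction.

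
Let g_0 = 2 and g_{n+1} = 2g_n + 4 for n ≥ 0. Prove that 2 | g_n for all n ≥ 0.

Base case: g_0 = 2 = 2·1, so 2 | g_0.
Assume 2 | g_m, so g_m = 2t for some integer t.
Then g_{m+1} = 2g_m + 4 = 2·(2t) + 4 = 2(2t + 2), so 2 | g_{m+1}.
By induction, 2 | g_n for all n ≥ 0.

2 | g_n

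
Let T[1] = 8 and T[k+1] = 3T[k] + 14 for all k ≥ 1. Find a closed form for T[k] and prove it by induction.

Claim: T[k] = 5·3^k − 7.

Base case: T[1] = 8, and 5·3^1 − 7 = 15 − 7 = 8.
Assume T[m] = 5·3^m − 7 for some m ≥ 1.
Then T[m+1] = 3T[m] + 14 = 3·(5·3^m − 7) + 14 = 15·3^m − 21 + 14 = 5·3^{m+1} − 7.
By induction, T[k] = 5·3^k − 7 for all k ≥ 1.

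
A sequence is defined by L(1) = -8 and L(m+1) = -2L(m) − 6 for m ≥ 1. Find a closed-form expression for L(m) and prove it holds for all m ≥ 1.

Claim: L(m) = 3·(-2)^m − 2.

Base case: L(1) = -8, and 3·(-2)^1 − 2 = -6 − 2 = -8.
Assume L(r) = 3·(-2)^r − 2 for some r ≥ 1.
Then L(r+1) = -2L(r) − 6 = -2·(3·(-2)^r − 2) − 6 = -6·(-2)^r + 4 − 6 = 3·(-2)^{r+1} − 2.
This completes the inductive step, so L(m) = 3·(-2)^m − 2 for all m ≥ 1.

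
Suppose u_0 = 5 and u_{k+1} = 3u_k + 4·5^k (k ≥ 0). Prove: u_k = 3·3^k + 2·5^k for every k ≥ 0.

Base case: u_0 = 5, and 3·3^0 + 2·5^0 = 3 + 2 = 5.
Assume u_j = 3·3^j + 2·5^j for some j ≥ 0.
Then u_{j+1} = 3u_j + 4·5^j = 3·(3·3^j + 2·5^j) + 4·5^j = 3·3^{j+1} + 6·5^j + 4·5^j = 3·3^{j+1} + 10·5^j = 3·3^{j+1} + 2·5^{j+1}.
So the formula holds for j+1, and by induction u_k = 3·3^k + 2·5^k for all k ≥ 0.

u_k = 3·3^k + 2·5^k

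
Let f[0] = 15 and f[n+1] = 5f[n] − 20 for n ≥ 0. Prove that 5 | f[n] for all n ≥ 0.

Base case: f[0] = 15 = 5·3, so 5 | f[0].
Assume 5 | f[j], so f[j] = 5t for some integer t.
Then f[j+1] = 5f[j] − 20 = 5·(5t) − 20 = 5(5t − 4), so 5 | f[j+1].
So the property holds for j+1, and by induction 5 | f[n] for all n ≥ 0.

5 | f[n]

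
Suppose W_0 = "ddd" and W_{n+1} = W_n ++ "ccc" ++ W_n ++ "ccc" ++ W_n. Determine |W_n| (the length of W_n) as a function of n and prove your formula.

Claim: |W_n| = 6·3^n − 3.

Base case: |W_0| = 3, and 6·3^0 − 3 = 3.
Assume |W_m| = 6·3^m − 3.
Then |W_{m+1}| = 3|W_m| + 6 = 3(6·3^m − 3) + 6 = 6·3^{m+1} − 9 + 6 = 6·3^{m+1} − 3.
By induction, |W_n| = 6·3^n − 3 for all n ≥ 0.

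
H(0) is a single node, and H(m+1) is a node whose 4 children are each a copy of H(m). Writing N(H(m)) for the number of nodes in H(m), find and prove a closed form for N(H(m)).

Claim: N(H(m)) = (4^{m+1} − 1)/3.

Base case: N(H(0)) = 1, and (4^{0+1} − 1)/3 = 1.
Assume N(H(r)) = (4^{r+1} − 1)/3.
Then N(H(r+1)) = 1 + 4N(H(r)) = 1 + 4·(4^{r+1} − 1)/3 = 1 + (4^{r+2} − 4)/3 = (3 + 4^{r+2} − 4)/3 = (4^{r+2} − 1)/3.
Hence N(H(m)) = (4^{m+1} − 1)/3 for every m ≥ 0, by induction.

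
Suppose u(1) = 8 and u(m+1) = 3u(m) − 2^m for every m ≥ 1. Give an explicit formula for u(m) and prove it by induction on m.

Claim: u(m) = 2·3^m + 2^m.

Base case: u(1) = 8, and 2·3^1 + 2^1 = 6 + 2 = 8.
Assume u(j) = 2·3^j + 2^j for some j ≥ 1.
Then u(j+1) = 3u(j) − 2^j = 3·(2·3^j + 2^j) − 2^j = 2·3^{j+1} + 3·2^j − 2^j = 2·3^{j+1} + 2·2^j = 2·3^{j+1} + 2^{j+1}.
By induction, u(m) = 2·3^m + 2^m for all m ≥ 1.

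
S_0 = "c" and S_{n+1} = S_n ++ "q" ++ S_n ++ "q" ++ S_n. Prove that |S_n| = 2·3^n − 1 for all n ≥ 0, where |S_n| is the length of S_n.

Base case: |S_0| = 1, and 2·3^0 − 1 = 1.
Assume |S_m| = 2·3^m − 1.
Then |S_{m+1}| = 3|S_m| + 2 = 3(2·3^m − 1) + 2 = 2·3^{m+1} − 3 + 2 = 2·3^{m+1} − 1.
By induction, |S_n| = 2·3^n − 1 for all n ≥ 0.

|S_n| = 2·3^n − 1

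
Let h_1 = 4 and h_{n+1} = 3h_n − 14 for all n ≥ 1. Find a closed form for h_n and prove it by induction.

Claim: h_n = -3^n + 7.

Base case: h_1 = 4, and -3^1 + 7 = -3 + 7 = 4.
Assume h_k = -3^k + 7 for some k ≥ 1.
Then h_{k+1} = 3h_k − 14 = 3·(-3^k + 7) − 14 = -3^{k+1} + 21 − 14 = -3^{k+1} + 7.
By induction, h_n = -3^n + 7 for all n ≥ 1.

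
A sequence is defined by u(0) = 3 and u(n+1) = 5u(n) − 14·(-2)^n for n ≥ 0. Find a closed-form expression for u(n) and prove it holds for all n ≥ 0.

Claim: u(n) = 5^n + 2·(-2)^n.

Base case: u(0) = 3, and 5^0 + 2·(-2)^0 = 1 + 2 = 3.
Assume u(k) = 5^k + 2·(-2)^k for some k ≥ 0.
Then u(k+1) = 5u(k) − 14·(-2)^k = 5·(5^k + 2·(-2)^k) − 14·(-2)^k = 5^{k+1} + 10·(-2)^k − 14·(-2)^k = 5^{k+1} − 4·(-2)^k = 5^{k+1} + 2·(-2)^{k+1}.
So the formula holds for k+1, and by induction u(n) = 5^n + 2·(-2)^n for all n ≥ 0.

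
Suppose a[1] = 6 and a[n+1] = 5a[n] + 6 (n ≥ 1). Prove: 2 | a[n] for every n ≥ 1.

Base case: a[1] = 6 = 2·3, so 2 | a[1].
Assume 2 | a[m], so a[m] = 2t for some integer t.
Then a[m+1] = 5a[m] + 6 = 5·(2t) + 6 = 2(5t + 3), so 2 | a[m+1].
Hence 2 | a[n] for every n ≥ 1, by induction.

2 | a[n]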